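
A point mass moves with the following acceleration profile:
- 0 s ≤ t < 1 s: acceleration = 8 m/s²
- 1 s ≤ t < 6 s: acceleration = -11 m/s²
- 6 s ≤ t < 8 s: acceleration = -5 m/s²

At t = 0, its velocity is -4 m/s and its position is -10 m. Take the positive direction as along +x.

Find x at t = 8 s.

On each constant-a segment, Δv = aΔt and Δx = v₀Δt + ½aΔt²; chain segment to segment.
0–1 s: v starts -4 m/s; Δx = -4·1 + ½·8·1² = 0 m; v ends 4 m/s.
1–6 s: v starts 4 m/s; Δx = 4·5 + ½·-11·5² = -117.5 m; v ends -51 m/s.
6–8 s: v starts -51 m/s; Δx = -51·2 + ½·-5·2² = -112 m; v ends -61 m/s.
x(8) = -10 + Σ Δx = -239.5 m.

-239.5 m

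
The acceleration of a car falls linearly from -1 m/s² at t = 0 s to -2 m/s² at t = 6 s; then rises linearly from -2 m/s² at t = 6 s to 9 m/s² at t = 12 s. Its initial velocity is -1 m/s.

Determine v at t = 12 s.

11 m/s

Δv equals the area under the a-t graph; then v = v₀ + Δv.
0–6 s: ½(-1 + -2)(6) = -9 m/s
6–12 s: ½(-2 + 9)(6) = 21 m/s
Δv = 12 m/s, so v(12) = -1 + (12) = 11 m/s.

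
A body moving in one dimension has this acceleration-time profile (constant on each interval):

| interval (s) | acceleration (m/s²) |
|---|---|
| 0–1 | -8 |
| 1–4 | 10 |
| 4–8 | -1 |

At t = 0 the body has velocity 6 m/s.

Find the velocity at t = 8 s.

Δv equals the area under the a-t graph; then v = v₀ + Δv.
0–1 s: -8 × 1 = -8 m/s
1–4 s: 10 × 3 = 30 m/s
4–8 s: -1 × 4 = -4 m/s
Δv = 18 m/s, so v(8) = 6 + (18) = 24 m/s.

24 m/s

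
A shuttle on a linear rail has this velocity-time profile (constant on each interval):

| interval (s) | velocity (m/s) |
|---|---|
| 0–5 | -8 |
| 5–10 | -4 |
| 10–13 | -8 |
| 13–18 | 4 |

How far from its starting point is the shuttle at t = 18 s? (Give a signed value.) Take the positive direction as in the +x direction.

-64 m

Displacement is the signed area under the v-t curve.
0–5 s: -8 × 5 = -40 m
5–10 s: -4 × 5 = -20 m
10–13 s: -8 × 3 = -24 m
13–18 s: 4 × 5 = 20 m
Net displacement = -64 m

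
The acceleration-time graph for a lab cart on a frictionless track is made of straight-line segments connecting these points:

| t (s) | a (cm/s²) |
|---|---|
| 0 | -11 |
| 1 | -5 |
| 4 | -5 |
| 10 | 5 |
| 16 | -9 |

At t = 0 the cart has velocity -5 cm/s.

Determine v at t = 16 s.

-40 cm/s

Δv equals the area under the a-t graph; then v = v₀ + Δv.
0–1 s: ½(-11 + -5)(1) = -8 cm/s
1–4 s: -5 × 3 = -15 cm/s
4–10 s: ½(-5 + 5)(6) = 0 cm/s
10–16 s: ½(5 + -9)(6) = -12 cm/s
Δv = -35 cm/s, so v(16) = -5 + (-35) = -40 cm/s.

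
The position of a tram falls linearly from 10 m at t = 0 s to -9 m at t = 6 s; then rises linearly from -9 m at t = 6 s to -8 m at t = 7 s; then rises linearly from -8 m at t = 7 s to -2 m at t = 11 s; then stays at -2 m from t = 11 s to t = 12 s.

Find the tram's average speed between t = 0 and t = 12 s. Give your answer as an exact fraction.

13/6 m/s

Average speed = (total path length)/(elapsed time); on a piecewise-linear x-t graph the path length is Σ|Δx|.
0–6 s: |Δx| = |-9 − 10| = 19 m
6–7 s: |Δx| = |-8 − -9| = 1 m
7–11 s: |Δx| = |-2 − -8| = 6 m
11–12 s: |Δx| = |-2 − -2| = 0 m
Total path = 26 m; average speed = 26/12 = 13/6 m/s.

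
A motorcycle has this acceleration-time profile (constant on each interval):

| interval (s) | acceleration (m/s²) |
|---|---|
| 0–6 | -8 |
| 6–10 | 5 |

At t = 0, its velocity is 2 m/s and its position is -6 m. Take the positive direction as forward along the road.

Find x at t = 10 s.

On each constant-a segment, Δv = aΔt and Δx = v₀Δt + ½aΔt²; chain segment to segment.
0–6 s: v starts 2 m/s; Δx = 2·6 + ½·-8·6² = -132 m; v ends -46 m/s.
6–10 s: v starts -46 m/s; Δx = -46·4 + ½·5·4² = -144 m; v ends -26 m/s.
x(10) = -6 + Σ Δx = -282 m.

-282 m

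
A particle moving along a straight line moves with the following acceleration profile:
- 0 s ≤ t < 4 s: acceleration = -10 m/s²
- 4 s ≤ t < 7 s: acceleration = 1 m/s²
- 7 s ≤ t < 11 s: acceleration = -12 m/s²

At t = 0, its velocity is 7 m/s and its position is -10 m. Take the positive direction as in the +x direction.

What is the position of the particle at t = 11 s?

On each constant-a segment, Δv = aΔt and Δx = v₀Δt + ½aΔt²; chain segment to segment.
0–4 s: v starts 7 m/s; Δx = 7·4 + ½·-10·4² = -52 m; v ends -33 m/s.
4–7 s: v starts -33 m/s; Δx = -33·3 + ½·1·3² = -94.5 m; v ends -30 m/s.
7–11 s: v starts -30 m/s; Δx = -30·4 + ½·-12·4² = -216 m; v ends -78 m/s.
x(11) = -10 + Σ Δx = -372.5 m.

-372.5 m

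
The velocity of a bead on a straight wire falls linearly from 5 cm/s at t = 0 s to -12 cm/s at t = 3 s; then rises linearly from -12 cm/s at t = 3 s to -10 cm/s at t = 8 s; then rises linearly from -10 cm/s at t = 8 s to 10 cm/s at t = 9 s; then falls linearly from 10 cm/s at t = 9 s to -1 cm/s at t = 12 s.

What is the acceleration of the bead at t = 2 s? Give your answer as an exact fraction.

Acceleration is the slope of the v-t graph on 0–3 s: (-12 − 5)/(3 − 0) = -17/3 cm/s².

-17/3 cm/s²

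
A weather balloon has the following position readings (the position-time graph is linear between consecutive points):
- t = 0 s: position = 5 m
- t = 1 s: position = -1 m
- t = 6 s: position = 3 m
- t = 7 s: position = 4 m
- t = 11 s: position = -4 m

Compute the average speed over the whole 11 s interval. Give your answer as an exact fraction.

Average speed = (total path length)/(elapsed time); on a piecewise-linear x-t graph the path length is Σ|Δx|.
0–1 s: |Δx| = |-1 − 5| = 6 m
1–6 s: |Δx| = |3 − -1| = 4 m
6–7 s: |Δx| = |4 − 3| = 1 m
7–11 s: |Δx| = |-4 − 4| = 8 m
Total path = 19 m; average speed = 19/11 = 19/11 m/s.

19/11 m/s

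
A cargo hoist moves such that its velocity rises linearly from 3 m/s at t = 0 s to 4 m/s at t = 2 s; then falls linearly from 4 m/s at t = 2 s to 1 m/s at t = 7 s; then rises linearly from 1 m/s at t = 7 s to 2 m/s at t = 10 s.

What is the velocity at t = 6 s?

On 2–7 s the graph is linear from 4 to 1 m/s: v(6) = 4 + (1 − 4)·(6 − 2)/(7 − 2) = 1.6 m/s.

1.6 m/s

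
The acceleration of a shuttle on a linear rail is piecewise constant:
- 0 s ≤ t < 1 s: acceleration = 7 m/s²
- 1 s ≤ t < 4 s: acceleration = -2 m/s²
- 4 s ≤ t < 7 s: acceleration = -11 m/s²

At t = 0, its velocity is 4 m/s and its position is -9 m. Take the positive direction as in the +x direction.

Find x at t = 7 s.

On each constant-a segment, Δv = aΔt and Δx = v₀Δt + ½aΔt²; chain segment to segment.
0–1 s: v starts 4 m/s; Δx = 4·1 + ½·7·1² = 7.5 m; v ends 11 m/s.
1–4 s: v starts 11 m/s; Δx = 11·3 + ½·-2·3² = 24 m; v ends 5 m/s.
4–7 s: v starts 5 m/s; Δx = 5·3 + ½·-11·3² = -34.5 m; v ends -28 m/s.
x(7) = -9 + Σ Δx = -12 m.

-12 m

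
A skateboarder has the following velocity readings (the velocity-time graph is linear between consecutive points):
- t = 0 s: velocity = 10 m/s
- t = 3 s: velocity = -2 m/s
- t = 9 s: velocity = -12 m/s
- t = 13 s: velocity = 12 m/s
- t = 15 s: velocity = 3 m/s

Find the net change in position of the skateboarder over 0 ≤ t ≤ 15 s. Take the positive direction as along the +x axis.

Displacement is the signed area under the v-t curve.
0–3 s: ½(10 + -2)(3) = 12 m
3–9 s: ½(-2 + -12)(6) = -42 m
9–13 s: ½(-12 + 12)(4) = 0 m
13–15 s: ½(12 + 3)(2) = 15 m
Net displacement = -15 m

-15 m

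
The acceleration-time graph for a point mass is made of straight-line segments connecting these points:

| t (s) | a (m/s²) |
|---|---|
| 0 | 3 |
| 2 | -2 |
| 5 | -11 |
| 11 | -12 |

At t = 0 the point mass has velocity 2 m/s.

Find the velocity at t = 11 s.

-85.5 m/s

Δv equals the area under the a-t graph; then v = v₀ + Δv.
0–2 s: ½(3 + -2)(2) = 1 m/s
2–5 s: ½(-2 + -11)(3) = -19.5 m/s
5–11 s: ½(-11 + -12)(6) = -69 m/s
Δv = -87.5 m/s, so v(11) = 2 + (-87.5) = -85.5 m/s.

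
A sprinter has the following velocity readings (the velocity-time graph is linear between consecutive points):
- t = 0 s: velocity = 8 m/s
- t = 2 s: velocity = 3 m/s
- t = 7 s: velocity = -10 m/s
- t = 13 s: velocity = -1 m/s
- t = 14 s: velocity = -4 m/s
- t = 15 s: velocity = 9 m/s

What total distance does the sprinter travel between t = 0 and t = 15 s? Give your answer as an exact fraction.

1851/26 m

Total distance travelled is ∫|v| dt — sum the magnitudes of each area piece.
0–2 s: |½(8 + 3)(2)| = 11 m
2–7 s: v = 0 at t = 41/13 s; triangle areas 45/26 + 250/13 = 545/26 m
7–13 s: |½(-10 + -1)(6)| = 33 m
13–14 s: |½(-1 + -4)(1)| = 2.5 m
14–15 s: v = 0 at t = 186/13 s; triangle areas 8/13 + 81/26 = 97/26 m
Total distance = 1851/26 m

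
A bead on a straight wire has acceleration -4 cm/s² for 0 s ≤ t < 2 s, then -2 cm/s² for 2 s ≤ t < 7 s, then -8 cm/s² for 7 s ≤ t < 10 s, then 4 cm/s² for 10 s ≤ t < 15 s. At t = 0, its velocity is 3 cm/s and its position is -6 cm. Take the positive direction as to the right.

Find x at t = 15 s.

On each constant-a segment, Δv = aΔt and Δx = v₀Δt + ½aΔt²; chain segment to segment.
0–2 s: v starts 3 cm/s; Δx = 3·2 + ½·-4·2² = -2 cm; v ends -5 cm/s.
2–7 s: v starts -5 cm/s; Δx = -5·5 + ½·-2·5² = -50 cm; v ends -15 cm/s.
7–10 s: v starts -15 cm/s; Δx = -15·3 + ½·-8·3² = -81 cm; v ends -39 cm/s.
10–15 s: v starts -39 cm/s; Δx = -39·5 + ½·4·5² = -145 cm; v ends -19 cm/s.
x(15) = -6 + Σ Δx = -284 cm.

-284 cm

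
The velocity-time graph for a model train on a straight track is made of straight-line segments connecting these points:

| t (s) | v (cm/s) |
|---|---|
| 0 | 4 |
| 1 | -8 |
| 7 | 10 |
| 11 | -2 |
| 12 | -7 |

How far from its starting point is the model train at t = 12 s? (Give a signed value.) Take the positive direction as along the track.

Displacement is the signed area under the v-t curve.
0–1 s: ½(4 + -8)(1) = -2 cm
1–7 s: ½(-8 + 10)(6) = 6 cm
7–11 s: ½(10 + -2)(4) = 16 cm
11–12 s: ½(-2 + -7)(1) = -4.5 cm
Net displacement = 15.5 cm

15.5 cm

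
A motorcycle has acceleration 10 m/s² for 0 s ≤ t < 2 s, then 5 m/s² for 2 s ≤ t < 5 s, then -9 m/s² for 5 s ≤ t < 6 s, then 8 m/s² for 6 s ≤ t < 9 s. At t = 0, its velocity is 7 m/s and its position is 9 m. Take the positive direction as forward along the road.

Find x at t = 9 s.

On each constant-a segment, Δv = aΔt and Δx = v₀Δt + ½aΔt²; chain segment to segment.
0–2 s: v starts 7 m/s; Δx = 7·2 + ½·10·2² = 34 m; v ends 27 m/s.
2–5 s: v starts 27 m/s; Δx = 27·3 + ½·5·3² = 103.5 m; v ends 42 m/s.
5–6 s: v starts 42 m/s; Δx = 42·1 + ½·-9·1² = 37.5 m; v ends 33 m/s.
6–9 s: v starts 33 m/s; Δx = 33·3 + ½·8·3² = 135 m; v ends 57 m/s.
x(9) = 9 + Σ Δx = 319 m.

319 m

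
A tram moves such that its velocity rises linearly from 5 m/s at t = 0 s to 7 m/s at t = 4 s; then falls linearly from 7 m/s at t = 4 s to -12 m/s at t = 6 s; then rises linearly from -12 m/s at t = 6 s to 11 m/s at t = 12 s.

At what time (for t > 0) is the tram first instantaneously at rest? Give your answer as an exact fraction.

t = 90/19 s

v changes sign on 4–6 s (from 7 to -12); the graph is linear there, so v = 0 at t = 4 + (-7)·(6 − 4)/(-12 − 7) = 90/19 s.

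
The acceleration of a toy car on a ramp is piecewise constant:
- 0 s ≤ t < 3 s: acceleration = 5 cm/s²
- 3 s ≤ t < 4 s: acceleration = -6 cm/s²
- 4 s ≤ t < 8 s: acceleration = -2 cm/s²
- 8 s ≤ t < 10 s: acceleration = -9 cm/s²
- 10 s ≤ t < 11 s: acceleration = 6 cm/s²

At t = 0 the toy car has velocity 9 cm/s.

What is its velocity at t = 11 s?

-2 cm/s

Δv equals the area under the a-t graph; then v = v₀ + Δv.
0–3 s: 5 × 3 = 15 cm/s
3–4 s: -6 × 1 = -6 cm/s
4–8 s: -2 × 4 = -8 cm/s
8–10 s: -9 × 2 = -18 cm/s
10–11 s: 6 × 1 = 6 cm/s
Δv = -11 cm/s, so v(11) = 9 + (-11) = -2 cm/s.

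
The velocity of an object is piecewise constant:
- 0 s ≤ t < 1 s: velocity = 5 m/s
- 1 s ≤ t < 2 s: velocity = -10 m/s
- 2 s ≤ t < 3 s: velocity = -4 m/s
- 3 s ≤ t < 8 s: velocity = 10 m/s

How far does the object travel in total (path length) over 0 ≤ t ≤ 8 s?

Total distance travelled is ∫|v| dt — sum the magnitudes of each area piece.
0–1 s: |5| × 1 = 5 m
1–2 s: |-10| × 1 = 10 m
2–3 s: |-4| × 1 = 4 m
3–8 s: |10| × 5 = 50 m
Total distance = 69 m

69 m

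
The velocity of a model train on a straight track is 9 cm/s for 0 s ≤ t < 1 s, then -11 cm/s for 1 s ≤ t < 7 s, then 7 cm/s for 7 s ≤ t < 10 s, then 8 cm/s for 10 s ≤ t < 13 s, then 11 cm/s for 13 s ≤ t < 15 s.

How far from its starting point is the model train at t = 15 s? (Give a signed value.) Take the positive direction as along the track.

Displacement is the signed area under the v-t curve.
0–1 s: 9 × 1 = 9 cm
1–7 s: -11 × 6 = -66 cm
7–10 s: 7 × 3 = 21 cm
10–13 s: 8 × 3 = 24 cm
13–15 s: 11 × 2 = 22 cm
Net displacement = 10 cm

10 cm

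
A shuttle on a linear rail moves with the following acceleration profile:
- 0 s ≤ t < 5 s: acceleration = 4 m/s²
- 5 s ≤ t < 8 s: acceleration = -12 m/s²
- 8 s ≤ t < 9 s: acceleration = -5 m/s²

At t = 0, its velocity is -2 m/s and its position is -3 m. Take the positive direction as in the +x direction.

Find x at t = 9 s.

On each constant-a segment, Δv = aΔt and Δx = v₀Δt + ½aΔt²; chain segment to segment.
0–5 s: v starts -2 m/s; Δx = -2·5 + ½·4·5² = 40 m; v ends 18 m/s.
5–8 s: v starts 18 m/s; Δx = 18·3 + ½·-12·3² = 0 m; v ends -18 m/s.
8–9 s: v starts -18 m/s; Δx = -18·1 + ½·-5·1² = -20.5 m; v ends -23 m/s.
x(9) = -3 + Σ Δx = 16.5 m.

16.5 m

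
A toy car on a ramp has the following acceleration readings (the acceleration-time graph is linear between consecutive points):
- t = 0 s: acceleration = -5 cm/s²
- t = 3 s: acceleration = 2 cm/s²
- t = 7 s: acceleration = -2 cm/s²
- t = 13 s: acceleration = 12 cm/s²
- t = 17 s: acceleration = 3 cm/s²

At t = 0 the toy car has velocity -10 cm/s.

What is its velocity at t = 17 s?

Δv equals the area under the a-t graph; then v = v₀ + Δv.
0–3 s: ½(-5 + 2)(3) = -4.5 cm/s
3–7 s: ½(2 + -2)(4) = 0 cm/s
7–13 s: ½(-2 + 12)(6) = 30 cm/s
13–17 s: ½(12 + 3)(4) = 30 cm/s
Δv = 55.5 cm/s, so v(17) = -10 + (55.5) = 45.5 cm/s.

45.5 cm/s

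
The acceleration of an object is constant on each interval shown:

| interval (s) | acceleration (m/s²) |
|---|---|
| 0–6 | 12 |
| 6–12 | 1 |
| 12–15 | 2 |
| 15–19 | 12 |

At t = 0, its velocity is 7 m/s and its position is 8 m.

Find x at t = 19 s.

1482 m

On each constant-a segment, Δv = aΔt and Δx = v₀Δt + ½aΔt²; chain segment to segment.
0–6 s: v starts 7 m/s; Δx = 7·6 + ½·12·6² = 258 m; v ends 79 m/s.
6–12 s: v starts 79 m/s; Δx = 79·6 + ½·1·6² = 492 m; v ends 85 m/s.
12–15 s: v starts 85 m/s; Δx = 85·3 + ½·2·3² = 264 m; v ends 91 m/s.
15–19 s: v starts 91 m/s; Δx = 91·4 + ½·12·4² = 460 m; v ends 139 m/s.
x(19) = 8 + Σ Δx = 1482 m.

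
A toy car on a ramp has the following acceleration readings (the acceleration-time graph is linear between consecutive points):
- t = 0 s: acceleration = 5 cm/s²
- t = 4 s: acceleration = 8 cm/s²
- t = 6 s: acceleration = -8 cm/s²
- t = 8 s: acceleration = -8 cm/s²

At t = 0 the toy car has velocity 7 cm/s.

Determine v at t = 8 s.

17 cm/s

Δv equals the area under the a-t graph; then v = v₀ + Δv.
0–4 s: ½(5 + 8)(4) = 26 cm/s
4–6 s: ½(8 + -8)(2) = 0 cm/s
6–8 s: -8 × 2 = -16 cm/s
Δv = 10 cm/s, so v(8) = 7 + (10) = 17 cm/s.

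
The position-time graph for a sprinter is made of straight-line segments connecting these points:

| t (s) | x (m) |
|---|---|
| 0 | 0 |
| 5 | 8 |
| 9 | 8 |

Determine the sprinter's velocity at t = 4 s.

1.6 m/s

Velocity is the slope of the x-t graph on 0–5 s: (8 − 0)/(5 − 0) = 1.6 m/s.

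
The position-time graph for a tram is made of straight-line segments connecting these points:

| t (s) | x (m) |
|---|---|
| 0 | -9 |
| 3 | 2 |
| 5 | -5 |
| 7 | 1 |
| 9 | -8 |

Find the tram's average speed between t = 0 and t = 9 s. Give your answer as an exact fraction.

11/3 m/s

Average speed = (total path length)/(elapsed time); on a piecewise-linear x-t graph the path length is Σ|Δx|.
0–3 s: |Δx| = |2 − -9| = 11 m
3–5 s: |Δx| = |-5 − 2| = 7 m
5–7 s: |Δx| = |1 − -5| = 6 m
7–9 s: |Δx| = |-8 − 1| = 9 m
Total path = 33 m; average speed = 33/9 = 11/3 m/s.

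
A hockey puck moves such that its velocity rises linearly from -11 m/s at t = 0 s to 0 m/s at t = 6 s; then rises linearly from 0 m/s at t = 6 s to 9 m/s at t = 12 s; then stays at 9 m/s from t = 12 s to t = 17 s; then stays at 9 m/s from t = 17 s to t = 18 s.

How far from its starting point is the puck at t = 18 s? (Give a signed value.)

48 m

Displacement is the signed area under the v-t curve.
0–6 s: ½(-11 + 0)(6) = -33 m
6–12 s: ½(0 + 9)(6) = 27 m
12–17 s: 9 × 5 = 45 m
17–18 s: 9 × 1 = 9 m
Net displacement = 48 m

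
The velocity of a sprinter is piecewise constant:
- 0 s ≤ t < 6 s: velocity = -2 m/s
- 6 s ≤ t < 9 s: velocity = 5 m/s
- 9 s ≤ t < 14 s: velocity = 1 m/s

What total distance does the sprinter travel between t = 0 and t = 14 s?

32 m

Distance (not displacement) is the total path length: add the absolute areas under v-t.
0–6 s: |-2| × 6 = 12 m
6–9 s: |5| × 3 = 15 m
9–14 s: |1| × 5 = 5 m
Total distance = 32 m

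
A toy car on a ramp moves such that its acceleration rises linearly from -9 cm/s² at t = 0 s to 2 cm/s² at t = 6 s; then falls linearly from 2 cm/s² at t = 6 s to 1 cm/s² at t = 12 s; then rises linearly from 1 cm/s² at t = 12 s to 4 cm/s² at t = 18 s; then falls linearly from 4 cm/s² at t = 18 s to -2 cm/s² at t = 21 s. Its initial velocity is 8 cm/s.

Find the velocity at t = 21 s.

14 cm/s

Δv equals the area under the a-t graph; then v = v₀ + Δv.
0–6 s: ½(-9 + 2)(6) = -21 cm/s
6–12 s: ½(2 + 1)(6) = 9 cm/s
12–18 s: ½(1 + 4)(6) = 15 cm/s
18–21 s: ½(4 + -2)(3) = 3 cm/s
Δv = 6 cm/s, so v(21) = 8 + (6) = 14 cm/s.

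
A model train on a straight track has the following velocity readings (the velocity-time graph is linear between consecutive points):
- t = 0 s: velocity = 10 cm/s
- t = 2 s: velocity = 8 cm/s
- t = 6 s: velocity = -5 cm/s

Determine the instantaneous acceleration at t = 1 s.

Acceleration is the slope of the v-t graph on 0–2 s: (8 − 10)/(2 − 0) = -1 cm/s².

-1 cm/s²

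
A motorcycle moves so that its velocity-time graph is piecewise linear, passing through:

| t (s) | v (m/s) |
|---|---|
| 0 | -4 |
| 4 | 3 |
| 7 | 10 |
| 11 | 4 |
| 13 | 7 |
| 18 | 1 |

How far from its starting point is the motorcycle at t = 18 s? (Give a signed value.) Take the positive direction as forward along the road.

Displacement is the signed area under the v-t curve.
0–4 s: ½(-4 + 3)(4) = -2 m
4–7 s: ½(3 + 10)(3) = 19.5 m
7–11 s: ½(10 + 4)(4) = 28 m
11–13 s: ½(4 + 7)(2) = 11 m
13–18 s: ½(7 + 1)(5) = 20 m
Net displacement = 76.5 m

76.5 m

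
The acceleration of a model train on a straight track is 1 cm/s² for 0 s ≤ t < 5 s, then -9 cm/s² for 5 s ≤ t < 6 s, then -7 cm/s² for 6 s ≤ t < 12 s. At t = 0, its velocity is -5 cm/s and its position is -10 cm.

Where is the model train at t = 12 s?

-207 cm

On each constant-a segment, Δv = aΔt and Δx = v₀Δt + ½aΔt²; chain segment to segment.
0–5 s: v starts -5 cm/s; Δx = -5·5 + ½·1·5² = -12.5 cm; v ends 0 cm/s.
5–6 s: v starts 0 cm/s; Δx = 0·1 + ½·-9·1² = -4.5 cm; v ends -9 cm/s.
6–12 s: v starts -9 cm/s; Δx = -9·6 + ½·-7·6² = -180 cm; v ends -51 cm/s.
x(12) = -10 + Σ Δx = -207 cm.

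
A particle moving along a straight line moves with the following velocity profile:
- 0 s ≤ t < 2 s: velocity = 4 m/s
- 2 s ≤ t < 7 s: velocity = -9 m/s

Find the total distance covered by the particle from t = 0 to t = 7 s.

53 m

Total distance travelled is ∫|v| dt — sum the magnitudes of each area piece.
0–2 s: |4| × 2 = 8 m
2–7 s: |-9| × 5 = 45 m
Total distance = 53 m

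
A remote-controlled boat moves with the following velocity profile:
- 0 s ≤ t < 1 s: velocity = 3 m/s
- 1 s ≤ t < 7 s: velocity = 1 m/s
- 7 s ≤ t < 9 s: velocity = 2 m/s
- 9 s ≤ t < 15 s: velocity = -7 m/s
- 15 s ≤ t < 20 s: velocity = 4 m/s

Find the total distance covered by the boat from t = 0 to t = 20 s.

Distance (not displacement) is the total path length: add the absolute areas under v-t.
0–1 s: |3| × 1 = 3 m
1–7 s: |1| × 6 = 6 m
7–9 s: |2| × 2 = 4 m
9–15 s: |-7| × 6 = 42 m
15–20 s: |4| × 5 = 20 m
Total distance = 75 m

75 m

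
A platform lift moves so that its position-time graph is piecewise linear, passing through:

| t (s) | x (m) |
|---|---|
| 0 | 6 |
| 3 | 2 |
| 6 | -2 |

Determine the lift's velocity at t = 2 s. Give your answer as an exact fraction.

Velocity is the slope of the x-t graph on 0–3 s: (2 − 6)/(3 − 0) = -4/3 m/s.

-4/3 m/s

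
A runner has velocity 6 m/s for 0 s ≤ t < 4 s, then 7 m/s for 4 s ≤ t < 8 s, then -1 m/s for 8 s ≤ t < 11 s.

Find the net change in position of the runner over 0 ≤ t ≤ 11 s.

49 m

Net displacement equals the area under the velocity-time graph (areas below the axis count negative).
0–4 s: 6 × 4 = 24 m
4–8 s: 7 × 4 = 28 m
8–11 s: -1 × 3 = -3 m
Net displacement = 49 m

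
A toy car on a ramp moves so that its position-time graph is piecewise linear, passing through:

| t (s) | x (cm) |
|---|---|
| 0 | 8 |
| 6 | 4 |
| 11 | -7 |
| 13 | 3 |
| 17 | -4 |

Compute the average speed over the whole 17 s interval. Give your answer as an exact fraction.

Average speed = (total path length)/(elapsed time); on a piecewise-linear x-t graph the path length is Σ|Δx|.
0–6 s: |Δx| = |4 − 8| = 4 cm
6–11 s: |Δx| = |-7 − 4| = 11 cm
11–13 s: |Δx| = |3 − -7| = 10 cm
13–17 s: |Δx| = |-4 − 3| = 7 cm
Total path = 32 cm; average speed = 32/17 = 32/17 cm/s.

32/17 cm/s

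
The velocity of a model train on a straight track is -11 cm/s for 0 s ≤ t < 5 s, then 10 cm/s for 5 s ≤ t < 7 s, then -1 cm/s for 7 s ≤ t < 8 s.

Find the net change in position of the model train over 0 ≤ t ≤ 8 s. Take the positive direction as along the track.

-36 cm

Displacement is the signed area under the v-t curve.
0–5 s: -11 × 5 = -55 cm
5–7 s: 10 × 2 = 20 cm
7–8 s: -1 × 1 = -1 cm
Net displacement = -36 cm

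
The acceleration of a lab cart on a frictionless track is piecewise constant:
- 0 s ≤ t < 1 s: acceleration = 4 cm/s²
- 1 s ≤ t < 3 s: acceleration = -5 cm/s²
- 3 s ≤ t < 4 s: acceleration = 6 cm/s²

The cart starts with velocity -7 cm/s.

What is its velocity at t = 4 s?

Δv equals the area under the a-t graph; then v = v₀ + Δv.
0–1 s: 4 × 1 = 4 cm/s
1–3 s: -5 × 2 = -10 cm/s
3–4 s: 6 × 1 = 6 cm/s
Δv = 0 cm/s, so v(4) = -7 + (0) = -7 cm/s.

-7 cm/s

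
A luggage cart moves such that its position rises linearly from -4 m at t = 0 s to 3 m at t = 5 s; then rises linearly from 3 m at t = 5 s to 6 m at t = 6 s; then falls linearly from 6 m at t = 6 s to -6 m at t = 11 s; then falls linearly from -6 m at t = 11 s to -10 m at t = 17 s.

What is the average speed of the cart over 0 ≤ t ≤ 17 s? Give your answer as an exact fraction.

Average speed = (total path length)/(elapsed time); on a piecewise-linear x-t graph the path length is Σ|Δx|.
0–5 s: |Δx| = |3 − -4| = 7 m
5–6 s: |Δx| = |6 − 3| = 3 m
6–11 s: |Δx| = |-6 − 6| = 12 m
11–17 s: |Δx| = |-10 − -6| = 4 m
Total path = 26 m; average speed = 26/17 = 26/17 m/s.

26/17 m/s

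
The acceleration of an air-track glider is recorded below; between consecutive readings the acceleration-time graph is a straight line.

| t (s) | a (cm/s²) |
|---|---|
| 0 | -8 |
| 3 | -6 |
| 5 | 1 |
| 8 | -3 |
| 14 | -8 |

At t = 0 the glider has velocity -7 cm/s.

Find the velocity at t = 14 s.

Δv equals the area under the a-t graph; then v = v₀ + Δv.
0–3 s: ½(-8 + -6)(3) = -21 cm/s
3–5 s: ½(-6 + 1)(2) = -5 cm/s
5–8 s: ½(1 + -3)(3) = -3 cm/s
8–14 s: ½(-3 + -8)(6) = -33 cm/s
Δv = -62 cm/s, so v(14) = -7 + (-62) = -69 cm/s.

-69 cm/s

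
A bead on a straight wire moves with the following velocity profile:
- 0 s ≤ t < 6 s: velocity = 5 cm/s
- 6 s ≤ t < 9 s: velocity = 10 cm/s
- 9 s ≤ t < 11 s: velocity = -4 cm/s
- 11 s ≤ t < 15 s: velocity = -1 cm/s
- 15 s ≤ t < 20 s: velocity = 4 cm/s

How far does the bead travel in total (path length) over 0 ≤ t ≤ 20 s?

Total distance travelled is ∫|v| dt — sum the magnitudes of each area piece.
0–6 s: |5| × 6 = 30 cm
6–9 s: |10| × 3 = 30 cm
9–11 s: |-4| × 2 = 8 cm
11–15 s: |-1| × 4 = 4 cm
15–20 s: |4| × 5 = 20 cm
Total distance = 92 cm

92 cm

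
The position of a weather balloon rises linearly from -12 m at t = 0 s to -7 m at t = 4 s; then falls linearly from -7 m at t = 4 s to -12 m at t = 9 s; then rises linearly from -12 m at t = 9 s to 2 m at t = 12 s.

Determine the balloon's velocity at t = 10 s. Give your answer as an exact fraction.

14/3 m/s

Velocity is the slope of the x-t graph on 9–12 s: (2 − -12)/(12 − 9) = 14/3 m/s.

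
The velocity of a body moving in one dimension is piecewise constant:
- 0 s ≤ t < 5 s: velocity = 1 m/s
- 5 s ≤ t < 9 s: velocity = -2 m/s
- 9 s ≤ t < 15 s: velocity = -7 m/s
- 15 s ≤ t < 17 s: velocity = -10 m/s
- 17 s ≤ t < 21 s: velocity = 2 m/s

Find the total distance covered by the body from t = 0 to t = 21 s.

Distance (not displacement) is the total path length: add the absolute areas under v-t.
0–5 s: |1| × 5 = 5 m
5–9 s: |-2| × 4 = 8 m
9–15 s: |-7| × 6 = 42 m
15–17 s: |-10| × 2 = 20 m
17–21 s: |2| × 4 = 8 m
Total distance = 83 m

83 m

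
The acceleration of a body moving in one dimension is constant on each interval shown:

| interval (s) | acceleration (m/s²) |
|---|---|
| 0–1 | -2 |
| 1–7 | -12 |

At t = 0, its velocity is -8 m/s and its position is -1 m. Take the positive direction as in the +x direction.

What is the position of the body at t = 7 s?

On each constant-a segment, Δv = aΔt and Δx = v₀Δt + ½aΔt²; chain segment to segment.
0–1 s: v starts -8 m/s; Δx = -8·1 + ½·-2·1² = -9 m; v ends -10 m/s.
1–7 s: v starts -10 m/s; Δx = -10·6 + ½·-12·6² = -276 m; v ends -82 m/s.
x(7) = -1 + Σ Δx = -286 m.

-286 m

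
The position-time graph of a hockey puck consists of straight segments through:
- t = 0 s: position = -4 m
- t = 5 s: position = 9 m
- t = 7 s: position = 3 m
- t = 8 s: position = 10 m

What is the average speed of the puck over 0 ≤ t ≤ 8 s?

Average speed = (total path length)/(elapsed time); on a piecewise-linear x-t graph the path length is Σ|Δx|.
0–5 s: |Δx| = |9 − -4| = 13 m
5–7 s: |Δx| = |3 − 9| = 6 m
7–8 s: |Δx| = |10 − 3| = 7 m
Total path = 26 m; average speed = 26/8 = 3.25 m/s.

3.25 m/s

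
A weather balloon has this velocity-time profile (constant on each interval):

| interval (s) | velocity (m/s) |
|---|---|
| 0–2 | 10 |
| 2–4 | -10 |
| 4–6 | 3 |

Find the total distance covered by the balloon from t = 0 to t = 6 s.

46 m

Total distance travelled is ∫|v| dt — sum the magnitudes of each area piece.
0–2 s: |10| × 2 = 20 m
2–4 s: |-10| × 2 = 20 m
4–6 s: |3| × 2 = 6 m
Total distance = 46 m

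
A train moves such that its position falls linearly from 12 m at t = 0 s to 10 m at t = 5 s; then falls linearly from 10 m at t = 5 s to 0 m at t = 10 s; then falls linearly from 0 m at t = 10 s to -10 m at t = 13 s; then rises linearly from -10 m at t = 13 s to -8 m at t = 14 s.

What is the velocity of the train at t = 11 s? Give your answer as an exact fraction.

Velocity is the slope of the x-t graph on 10–13 s: (-10 − 0)/(13 − 10) = -10/3 m/s.

-10/3 m/s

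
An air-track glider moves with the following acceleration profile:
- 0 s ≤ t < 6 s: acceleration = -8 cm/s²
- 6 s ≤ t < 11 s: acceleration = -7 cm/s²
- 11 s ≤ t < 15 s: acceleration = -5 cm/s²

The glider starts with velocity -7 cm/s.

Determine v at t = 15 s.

-110 cm/s

Δv equals the area under the a-t graph; then v = v₀ + Δv.
0–6 s: -8 × 6 = -48 cm/s
6–11 s: -7 × 5 = -35 cm/s
11–15 s: -5 × 4 = -20 cm/s
Δv = -103 cm/s, so v(15) = -7 + (-103) = -110 cm/s.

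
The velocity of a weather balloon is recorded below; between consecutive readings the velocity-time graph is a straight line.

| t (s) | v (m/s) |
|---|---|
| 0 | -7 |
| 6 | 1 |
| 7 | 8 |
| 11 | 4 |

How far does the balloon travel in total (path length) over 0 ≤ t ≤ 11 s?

47.25 m

Total distance travelled is ∫|v| dt — sum the magnitudes of each area piece.
0–6 s: v = 0 at t = 5.25 s; triangle areas 18.375 + 0.375 = 18.75 m
6–7 s: |½(1 + 8)(1)| = 4.5 m
7–11 s: |½(8 + 4)(4)| = 24 m
Total distance = 47.25 m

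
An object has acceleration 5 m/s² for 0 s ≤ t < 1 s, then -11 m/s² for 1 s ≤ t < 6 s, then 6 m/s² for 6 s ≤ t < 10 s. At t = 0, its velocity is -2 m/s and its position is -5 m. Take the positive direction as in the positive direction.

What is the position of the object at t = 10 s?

On each constant-a segment, Δv = aΔt and Δx = v₀Δt + ½aΔt²; chain segment to segment.
0–1 s: v starts -2 m/s; Δx = -2·1 + ½·5·1² = 0.5 m; v ends 3 m/s.
1–6 s: v starts 3 m/s; Δx = 3·5 + ½·-11·5² = -122.5 m; v ends -52 m/s.
6–10 s: v starts -52 m/s; Δx = -52·4 + ½·6·4² = -160 m; v ends -28 m/s.
x(10) = -5 + Σ Δx = -287 m.

-287 m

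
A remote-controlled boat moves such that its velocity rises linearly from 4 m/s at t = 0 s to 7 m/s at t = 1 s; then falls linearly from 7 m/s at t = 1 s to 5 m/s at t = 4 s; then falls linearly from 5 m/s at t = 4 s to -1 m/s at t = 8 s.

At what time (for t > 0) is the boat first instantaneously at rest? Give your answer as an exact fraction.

v changes sign on 4–8 s (from 5 to -1); the graph is linear there, so v = 0 at t = 4 + (-5)·(8 − 4)/(-1 − 5) = 22/3 s.

t = 22/3 s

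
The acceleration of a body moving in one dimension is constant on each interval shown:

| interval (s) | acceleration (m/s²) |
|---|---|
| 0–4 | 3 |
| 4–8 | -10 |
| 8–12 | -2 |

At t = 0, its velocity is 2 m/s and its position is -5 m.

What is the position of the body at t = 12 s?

-117 m

On each constant-a segment, Δv = aΔt and Δx = v₀Δt + ½aΔt²; chain segment to segment.
0–4 s: v starts 2 m/s; Δx = 2·4 + ½·3·4² = 32 m; v ends 14 m/s.
4–8 s: v starts 14 m/s; Δx = 14·4 + ½·-10·4² = -24 m; v ends -26 m/s.
8–12 s: v starts -26 m/s; Δx = -26·4 + ½·-2·4² = -120 m; v ends -34 m/s.
x(12) = -5 + Σ Δx = -117 m.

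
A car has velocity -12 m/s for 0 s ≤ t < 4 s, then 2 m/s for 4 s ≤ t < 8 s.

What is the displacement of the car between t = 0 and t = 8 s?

Displacement is the signed area under the v-t curve.
0–4 s: -12 × 4 = -48 m
4–8 s: 2 × 4 = 8 m
Net displacement = -40 m

-40 m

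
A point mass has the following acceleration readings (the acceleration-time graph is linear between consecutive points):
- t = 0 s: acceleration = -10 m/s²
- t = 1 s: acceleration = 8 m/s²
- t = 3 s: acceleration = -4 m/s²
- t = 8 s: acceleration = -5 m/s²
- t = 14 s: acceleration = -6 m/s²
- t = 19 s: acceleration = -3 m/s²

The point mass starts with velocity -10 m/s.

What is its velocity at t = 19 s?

Δv equals the area under the a-t graph; then v = v₀ + Δv.
0–1 s: ½(-10 + 8)(1) = -1 m/s
1–3 s: ½(8 + -4)(2) = 4 m/s
3–8 s: ½(-4 + -5)(5) = -22.5 m/s
8–14 s: ½(-5 + -6)(6) = -33 m/s
14–19 s: ½(-6 + -3)(5) = -22.5 m/s
Δv = -75 m/s, so v(19) = -10 + (-75) = -85 m/s.

-85 m/s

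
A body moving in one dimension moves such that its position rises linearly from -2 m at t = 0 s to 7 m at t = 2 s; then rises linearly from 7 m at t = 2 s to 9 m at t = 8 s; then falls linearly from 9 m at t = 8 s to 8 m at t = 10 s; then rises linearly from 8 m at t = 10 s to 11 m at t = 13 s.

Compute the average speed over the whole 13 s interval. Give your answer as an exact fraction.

Average speed = (total path length)/(elapsed time); on a piecewise-linear x-t graph the path length is Σ|Δx|.
0–2 s: |Δx| = |7 − -2| = 9 m
2–8 s: |Δx| = |9 − 7| = 2 m
8–10 s: |Δx| = |8 − 9| = 1 m
10–13 s: |Δx| = |11 − 8| = 3 m
Total path = 15 m; average speed = 15/13 = 15/13 m/s.

15/13 m/s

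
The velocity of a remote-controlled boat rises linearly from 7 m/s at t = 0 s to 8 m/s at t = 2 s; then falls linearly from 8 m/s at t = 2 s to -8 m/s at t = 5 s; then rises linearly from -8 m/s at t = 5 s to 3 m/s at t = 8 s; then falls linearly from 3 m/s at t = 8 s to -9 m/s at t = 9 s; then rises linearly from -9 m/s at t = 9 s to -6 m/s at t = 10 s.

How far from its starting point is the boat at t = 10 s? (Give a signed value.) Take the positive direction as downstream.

Net displacement equals the area under the velocity-time graph (areas below the axis count negative).
0–2 s: ½(7 + 8)(2) = 15 m
2–5 s: ½(8 + -8)(3) = 0 m
5–8 s: ½(-8 + 3)(3) = -7.5 m
8–9 s: ½(3 + -9)(1) = -3 m
9–10 s: ½(-9 + -6)(1) = -7.5 m
Net displacement = -3 m

-3 m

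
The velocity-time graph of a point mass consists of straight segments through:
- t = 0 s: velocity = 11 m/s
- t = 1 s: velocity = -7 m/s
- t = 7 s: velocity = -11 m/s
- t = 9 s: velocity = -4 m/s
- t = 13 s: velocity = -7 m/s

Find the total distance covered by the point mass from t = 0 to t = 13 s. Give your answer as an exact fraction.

Total distance travelled is ∫|v| dt — sum the magnitudes of each area piece.
0–1 s: v = 0 at t = 11/18 s; triangle areas 121/36 + 49/36 = 85/18 m
1–7 s: |½(-7 + -11)(6)| = 54 m
7–9 s: |½(-11 + -4)(2)| = 15 m
9–13 s: |½(-4 + -7)(4)| = 22 m
Total distance = 1723/18 m

1723/18 m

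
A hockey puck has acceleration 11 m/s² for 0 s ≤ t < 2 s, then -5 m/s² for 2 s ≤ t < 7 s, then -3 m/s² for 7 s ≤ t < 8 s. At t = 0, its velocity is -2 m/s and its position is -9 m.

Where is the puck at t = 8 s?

On each constant-a segment, Δv = aΔt and Δx = v₀Δt + ½aΔt²; chain segment to segment.
0–2 s: v starts -2 m/s; Δx = -2·2 + ½·11·2² = 18 m; v ends 20 m/s.
2–7 s: v starts 20 m/s; Δx = 20·5 + ½·-5·5² = 37.5 m; v ends -5 m/s.
7–8 s: v starts -5 m/s; Δx = -5·1 + ½·-3·1² = -6.5 m; v ends -8 m/s.
x(8) = -9 + Σ Δx = 40 m.

40 m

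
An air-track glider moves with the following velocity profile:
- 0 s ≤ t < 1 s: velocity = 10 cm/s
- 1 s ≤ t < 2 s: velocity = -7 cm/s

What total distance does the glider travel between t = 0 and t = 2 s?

17 cm

Total distance travelled is ∫|v| dt — sum the magnitudes of each area piece.
0–1 s: |10| × 1 = 10 cm
1–2 s: |-7| × 1 = 7 cm
Total distance = 17 cm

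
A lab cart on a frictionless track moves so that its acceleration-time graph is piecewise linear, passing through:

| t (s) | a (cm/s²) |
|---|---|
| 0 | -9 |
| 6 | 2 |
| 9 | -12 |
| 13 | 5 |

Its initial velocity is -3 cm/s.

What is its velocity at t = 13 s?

Δv equals the area under the a-t graph; then v = v₀ + Δv.
0–6 s: ½(-9 + 2)(6) = -21 cm/s
6–9 s: ½(2 + -12)(3) = -15 cm/s
9–13 s: ½(-12 + 5)(4) = -14 cm/s
Δv = -50 cm/s, so v(13) = -3 + (-50) = -53 cm/s.

-53 cm/s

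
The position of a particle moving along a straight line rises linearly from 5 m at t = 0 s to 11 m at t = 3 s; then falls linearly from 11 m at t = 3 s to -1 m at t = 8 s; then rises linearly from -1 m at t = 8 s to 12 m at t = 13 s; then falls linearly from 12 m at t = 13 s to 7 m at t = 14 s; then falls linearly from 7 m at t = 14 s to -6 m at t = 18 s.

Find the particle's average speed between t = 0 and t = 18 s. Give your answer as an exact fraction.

49/18 m/s

Average speed = (total path length)/(elapsed time); on a piecewise-linear x-t graph the path length is Σ|Δx|.
0–3 s: |Δx| = |11 − 5| = 6 m
3–8 s: |Δx| = |-1 − 11| = 12 m
8–13 s: |Δx| = |12 − -1| = 13 m
13–14 s: |Δx| = |7 − 12| = 5 m
14–18 s: |Δx| = |-6 − 7| = 13 m
Total path = 49 m; average speed = 49/18 = 49/18 m/s.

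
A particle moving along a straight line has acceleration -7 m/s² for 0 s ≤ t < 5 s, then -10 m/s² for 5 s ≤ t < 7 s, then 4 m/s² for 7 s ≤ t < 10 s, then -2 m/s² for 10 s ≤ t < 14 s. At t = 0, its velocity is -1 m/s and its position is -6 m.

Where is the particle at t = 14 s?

-532.5 m

On each constant-a segment, Δv = aΔt and Δx = v₀Δt + ½aΔt²; chain segment to segment.
0–5 s: v starts -1 m/s; Δx = -1·5 + ½·-7·5² = -92.5 m; v ends -36 m/s.
5–7 s: v starts -36 m/s; Δx = -36·2 + ½·-10·2² = -92 m; v ends -56 m/s.
7–10 s: v starts -56 m/s; Δx = -56·3 + ½·4·3² = -150 m; v ends -44 m/s.
10–14 s: v starts -44 m/s; Δx = -44·4 + ½·-2·4² = -192 m; v ends -52 m/s.
x(14) = -6 + Σ Δx = -532.5 m.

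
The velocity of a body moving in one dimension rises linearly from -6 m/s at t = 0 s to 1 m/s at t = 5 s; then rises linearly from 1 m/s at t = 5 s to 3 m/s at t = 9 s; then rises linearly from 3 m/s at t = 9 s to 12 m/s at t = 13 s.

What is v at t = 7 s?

2 m/s

On 5–9 s the graph is linear from 1 to 3 m/s: v(7) = 1 + (3 − 1)·(7 − 5)/(9 − 5) = 2 m/s.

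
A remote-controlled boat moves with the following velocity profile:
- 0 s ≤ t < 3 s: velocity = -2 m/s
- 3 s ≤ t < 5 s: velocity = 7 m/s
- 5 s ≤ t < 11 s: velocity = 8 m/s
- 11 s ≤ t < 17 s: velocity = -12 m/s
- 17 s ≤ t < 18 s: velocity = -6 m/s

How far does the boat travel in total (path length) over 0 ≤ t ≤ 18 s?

Distance (not displacement) is the total path length: add the absolute areas under v-t.
0–3 s: |-2| × 3 = 6 m
3–5 s: |7| × 2 = 14 m
5–11 s: |8| × 6 = 48 m
11–17 s: |-12| × 6 = 72 m
17–18 s: |-6| × 1 = 6 m
Total distance = 146 m

146 m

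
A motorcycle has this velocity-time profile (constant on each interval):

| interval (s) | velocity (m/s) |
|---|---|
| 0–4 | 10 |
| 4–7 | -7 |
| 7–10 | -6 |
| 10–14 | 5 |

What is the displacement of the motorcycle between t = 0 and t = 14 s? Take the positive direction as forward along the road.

21 m

Displacement is the signed area under the v-t curve.
0–4 s: 10 × 4 = 40 m
4–7 s: -7 × 3 = -21 m
7–10 s: -6 × 3 = -18 m
10–14 s: 5 × 4 = 20 m
Net displacement = 21 m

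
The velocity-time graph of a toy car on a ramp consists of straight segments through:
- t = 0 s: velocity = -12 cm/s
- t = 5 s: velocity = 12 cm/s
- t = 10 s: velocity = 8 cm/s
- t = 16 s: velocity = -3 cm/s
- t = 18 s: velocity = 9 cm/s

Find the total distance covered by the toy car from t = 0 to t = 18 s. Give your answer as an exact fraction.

2363/22 cm

Total distance travelled is ∫|v| dt — sum the magnitudes of each area piece.
0–5 s: v = 0 at t = 2.5 s; triangle areas 15 + 15 = 30 cm
5–10 s: |½(12 + 8)(5)| = 50 cm
10–16 s: v = 0 at t = 158/11 s; triangle areas 192/11 + 27/11 = 219/11 cm
16–18 s: v = 0 at t = 16.5 s; triangle areas 0.75 + 6.75 = 7.5 cm
Total distance = 2363/22 cm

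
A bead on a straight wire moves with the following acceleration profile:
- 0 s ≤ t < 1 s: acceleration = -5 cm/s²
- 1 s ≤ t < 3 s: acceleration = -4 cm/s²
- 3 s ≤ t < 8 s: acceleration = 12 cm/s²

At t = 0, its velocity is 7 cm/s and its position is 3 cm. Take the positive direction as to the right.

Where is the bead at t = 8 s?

123.5 cm

On each constant-a segment, Δv = aΔt and Δx = v₀Δt + ½aΔt²; chain segment to segment.
0–1 s: v starts 7 cm/s; Δx = 7·1 + ½·-5·1² = 4.5 cm; v ends 2 cm/s.
1–3 s: v starts 2 cm/s; Δx = 2·2 + ½·-4·2² = -4 cm; v ends -6 cm/s.
3–8 s: v starts -6 cm/s; Δx = -6·5 + ½·12·5² = 120 cm; v ends 54 cm/s.
x(8) = 3 + Σ Δx = 123.5 cm.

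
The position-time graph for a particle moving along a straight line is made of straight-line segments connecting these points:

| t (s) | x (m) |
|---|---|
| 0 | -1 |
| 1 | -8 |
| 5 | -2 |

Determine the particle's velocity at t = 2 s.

Velocity is the slope of the x-t graph on 1–5 s: (-2 − -8)/(5 − 1) = 1.5 m/s.

1.5 m/s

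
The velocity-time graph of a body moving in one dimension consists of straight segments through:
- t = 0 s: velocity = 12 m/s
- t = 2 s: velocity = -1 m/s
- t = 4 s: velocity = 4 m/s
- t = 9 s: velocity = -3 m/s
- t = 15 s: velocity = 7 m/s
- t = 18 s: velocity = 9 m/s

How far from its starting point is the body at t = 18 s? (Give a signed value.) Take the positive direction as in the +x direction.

52.5 m

Net displacement equals the area under the velocity-time graph (areas below the axis count negative).
0–2 s: ½(12 + -1)(2) = 11 m
2–4 s: ½(-1 + 4)(2) = 3 m
4–9 s: ½(4 + -3)(5) = 2.5 m
9–15 s: ½(-3 + 7)(6) = 12 m
15–18 s: ½(7 + 9)(3) = 24 m
Net displacement = 52.5 m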